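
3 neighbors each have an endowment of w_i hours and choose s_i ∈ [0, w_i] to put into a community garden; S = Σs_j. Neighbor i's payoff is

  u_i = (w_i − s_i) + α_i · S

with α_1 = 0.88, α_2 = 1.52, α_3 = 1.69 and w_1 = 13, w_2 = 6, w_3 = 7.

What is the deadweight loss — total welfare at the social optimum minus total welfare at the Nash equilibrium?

40.17

∂u_i/∂s_i = α_i − 1, so neighbor i contributes w_i if α_i > 1, else 0.
α_i > 1 for i ∈ {2, 3}; NE contributions (0, 6, 7), S = 13.
W^NE = Σw_i − S^NE + (Σα_i)·S^NE = 26 + 3.09·13 = 66.17.
Planner: ∂(Σu_j)/∂s_i = Σα_j − 1 = 3.09 > 0, so everyone contributes w_i; S^SO = 26, W^SO = 26 + 3.09·26 = 106.34.
Deadweight loss = 40.17.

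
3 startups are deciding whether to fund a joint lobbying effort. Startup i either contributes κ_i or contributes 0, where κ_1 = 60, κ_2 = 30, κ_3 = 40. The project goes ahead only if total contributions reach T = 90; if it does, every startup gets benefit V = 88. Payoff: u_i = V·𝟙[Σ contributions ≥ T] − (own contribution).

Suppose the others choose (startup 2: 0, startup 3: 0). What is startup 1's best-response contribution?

Others' total = 0. Even contributing 60 gives 60 < 90: no benefit either way.
Best response: 0.

0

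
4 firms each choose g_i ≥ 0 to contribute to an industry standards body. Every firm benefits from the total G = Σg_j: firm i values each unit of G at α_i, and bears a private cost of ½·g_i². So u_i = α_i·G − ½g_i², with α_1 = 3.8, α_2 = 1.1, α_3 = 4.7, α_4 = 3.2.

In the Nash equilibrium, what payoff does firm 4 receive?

35.84

Firm i's FOC: ∂u_i/∂g_i = α_i − g_i = 0, so g_i* = α_i.
NE contributions = (3.8, 1.1, 4.7, 3.2); G = 12.8.
u_4 = α_4·G − ½·(g_4)² = 3.2·12.8 − ½·3.2² = 35.84.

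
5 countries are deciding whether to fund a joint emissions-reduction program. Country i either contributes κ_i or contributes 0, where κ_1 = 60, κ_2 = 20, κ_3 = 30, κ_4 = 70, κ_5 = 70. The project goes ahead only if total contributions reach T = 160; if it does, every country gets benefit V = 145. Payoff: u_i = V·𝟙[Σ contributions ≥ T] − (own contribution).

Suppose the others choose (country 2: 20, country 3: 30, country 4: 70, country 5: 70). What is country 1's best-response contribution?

0

Others' total = 190 ≥ 160; contributing adds cost 60 for no extra benefit.
Best response: 0.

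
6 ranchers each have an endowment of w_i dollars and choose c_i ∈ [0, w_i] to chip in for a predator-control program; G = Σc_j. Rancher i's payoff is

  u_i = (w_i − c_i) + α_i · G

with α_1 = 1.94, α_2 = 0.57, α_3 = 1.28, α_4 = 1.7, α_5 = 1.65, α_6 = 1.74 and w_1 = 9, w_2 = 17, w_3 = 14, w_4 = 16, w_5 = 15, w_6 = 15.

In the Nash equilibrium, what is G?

∂u_i/∂c_i = α_i − 1, so rancher i contributes w_i if α_i > 1, else 0.
α_i > 1 for i ∈ {1, 3, 4, 5, 6}; NE contributions (9, 0, 14, 16, 15, 15), G = 69.

69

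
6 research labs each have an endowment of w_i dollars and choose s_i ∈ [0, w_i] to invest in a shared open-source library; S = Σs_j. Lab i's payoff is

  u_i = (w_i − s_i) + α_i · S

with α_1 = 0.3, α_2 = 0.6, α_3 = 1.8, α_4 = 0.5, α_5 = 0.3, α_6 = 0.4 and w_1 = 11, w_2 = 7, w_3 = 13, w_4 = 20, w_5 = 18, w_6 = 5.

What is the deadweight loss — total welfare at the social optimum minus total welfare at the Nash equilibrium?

176.9

∂u_i/∂s_i = α_i − 1, so lab i contributes w_i if α_i > 1, else 0.
α_i > 1 for i ∈ {3}; NE contributions (0, 0, 13, 0, 0, 0), S = 13.
W^NE = Σw_i − S^NE + (Σα_i)·S^NE = 74 + 2.9·13 = 111.7.
Planner: ∂(Σu_j)/∂s_i = Σα_j − 1 = 2.9 > 0, so everyone contributes w_i; S^SO = 74, W^SO = 74 + 2.9·74 = 288.6.
Deadweight loss = 176.9.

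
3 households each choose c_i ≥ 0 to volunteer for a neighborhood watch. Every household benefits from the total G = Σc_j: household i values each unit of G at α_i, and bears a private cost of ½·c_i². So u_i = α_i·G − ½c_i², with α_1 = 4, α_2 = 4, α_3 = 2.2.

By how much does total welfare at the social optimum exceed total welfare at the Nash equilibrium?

Household i's FOC: ∂u_i/∂c_i = α_i − c_i = 0, so c_i* = α_i.
NE contributions = (4, 4, 2.2); G = 10.2.
W^NE = (Σα)·G − ½Σα_i² = 10.2² − ½·36.84 = 85.62.
Planner sets c_i = Σα_j = 10.2 for every i, so G^SO = 3·10.2 = 30.6.
W^SO = (Σα)·G^SO − ½·3·(Σα)² = (3/2)·10.2² = 156.06.
Deadweight loss = W^SO − W^NE = 70.44.

70.44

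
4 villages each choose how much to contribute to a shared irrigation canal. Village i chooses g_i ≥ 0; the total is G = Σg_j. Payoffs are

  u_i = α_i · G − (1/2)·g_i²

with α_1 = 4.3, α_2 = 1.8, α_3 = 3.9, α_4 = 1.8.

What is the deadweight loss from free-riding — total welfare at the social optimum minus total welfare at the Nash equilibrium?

Village i's FOC: ∂u_i/∂g_i = α_i − g_i = 0, so g_i* = α_i.
NE contributions = (4.3, 1.8, 3.9, 1.8); G = 11.8.
W^NE = (Σα)·G − ½Σα_i² = 11.8² − ½·40.18 = 119.15.
Planner sets g_i = Σα_j = 11.8 for every i, so G^SO = 4·11.8 = 47.2.
W^SO = (Σα)·G^SO − ½·4·(Σα)² = (4/2)·11.8² = 278.48.
Deadweight loss = W^SO − W^NE = 159.33.

159.33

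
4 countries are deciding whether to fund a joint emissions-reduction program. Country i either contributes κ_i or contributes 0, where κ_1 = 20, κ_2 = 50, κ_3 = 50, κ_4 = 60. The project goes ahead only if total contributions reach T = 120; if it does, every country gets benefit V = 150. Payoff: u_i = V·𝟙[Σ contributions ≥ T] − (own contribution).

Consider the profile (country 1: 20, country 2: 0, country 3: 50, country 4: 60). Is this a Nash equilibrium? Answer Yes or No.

Total = 130 ≥ 120: provided.
Country 1 (pledges 20, payoff 130): dropping to 0 → total 110, payoff 0. No gain.
Country 2 (pledges 0, payoff 150): pledging 50 → total 180, payoff 100. No gain.
Country 3 (pledges 50, payoff 100): dropping to 0 → total 80, payoff 0. No gain.
Country 4 (pledges 60, payoff 90): dropping to 0 → total 70, payoff 0. No gain.

Yes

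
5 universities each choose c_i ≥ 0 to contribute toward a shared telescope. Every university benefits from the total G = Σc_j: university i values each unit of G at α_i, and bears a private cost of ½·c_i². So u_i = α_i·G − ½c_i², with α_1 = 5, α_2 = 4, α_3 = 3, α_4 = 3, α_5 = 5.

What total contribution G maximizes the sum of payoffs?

100

Planner FOC: ∂(Σu_j)/∂c_i = (Σα_j) − c_i = 0, so c_i^SO = Σα_j = 20 for every i; G^SO = 100.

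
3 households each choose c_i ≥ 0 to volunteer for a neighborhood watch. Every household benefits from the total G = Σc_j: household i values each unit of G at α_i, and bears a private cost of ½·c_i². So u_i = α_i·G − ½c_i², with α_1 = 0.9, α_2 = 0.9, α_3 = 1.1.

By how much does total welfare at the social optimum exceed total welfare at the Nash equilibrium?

Household i's FOC: ∂u_i/∂c_i = α_i − c_i = 0, so c_i* = α_i.
NE contributions = (0.9, 0.9, 1.1); G = 2.9.
W^NE = (Σα)·G − ½Σα_i² = 2.9² − ½·2.83 = 6.995.
Planner sets c_i = Σα_j = 2.9 for every i, so G^SO = 3·2.9 = 8.7.
W^SO = (Σα)·G^SO − ½·3·(Σα)² = (3/2)·2.9² = 12.615.
Deadweight loss = W^SO − W^NE = 5.62.

5.62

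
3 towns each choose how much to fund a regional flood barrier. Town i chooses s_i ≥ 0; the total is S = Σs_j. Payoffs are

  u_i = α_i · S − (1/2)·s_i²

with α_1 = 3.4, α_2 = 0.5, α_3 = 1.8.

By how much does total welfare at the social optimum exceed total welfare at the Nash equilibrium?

Town i's FOC: ∂u_i/∂s_i = α_i − s_i = 0, so s_i* = α_i.
NE contributions = (3.4, 0.5, 1.8); S = 5.7.
W^NE = (Σα)·S − ½Σα_i² = 5.7² − ½·15.05 = 24.965.
Planner sets s_i = Σα_j = 5.7 for every i, so S^SO = 3·5.7 = 17.1.
W^SO = (Σα)·S^SO − ½·3·(Σα)² = (3/2)·5.7² = 48.735.
Deadweight loss = W^SO − W^NE = 23.77.

23.77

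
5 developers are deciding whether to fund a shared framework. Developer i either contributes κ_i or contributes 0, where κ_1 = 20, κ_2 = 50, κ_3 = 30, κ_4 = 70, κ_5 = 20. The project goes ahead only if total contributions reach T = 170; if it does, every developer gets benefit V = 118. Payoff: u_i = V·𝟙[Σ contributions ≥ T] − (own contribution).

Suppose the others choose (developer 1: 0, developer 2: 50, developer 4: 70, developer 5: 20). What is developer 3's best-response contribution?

Others' total = 140. Contributing 30 brings total to 170 ≥ 170: gain V − κ_3 = 88.
Best response: 30.

30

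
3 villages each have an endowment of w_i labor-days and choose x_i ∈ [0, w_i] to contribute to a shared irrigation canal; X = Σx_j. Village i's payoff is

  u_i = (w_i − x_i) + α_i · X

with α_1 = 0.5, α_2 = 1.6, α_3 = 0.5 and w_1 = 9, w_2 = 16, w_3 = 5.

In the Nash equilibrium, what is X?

16

∂u_i/∂x_i = α_i − 1, so village i contributes w_i if α_i > 1, else 0.
α_i > 1 for i ∈ {2}; NE contributions (0, 16, 0), X = 16.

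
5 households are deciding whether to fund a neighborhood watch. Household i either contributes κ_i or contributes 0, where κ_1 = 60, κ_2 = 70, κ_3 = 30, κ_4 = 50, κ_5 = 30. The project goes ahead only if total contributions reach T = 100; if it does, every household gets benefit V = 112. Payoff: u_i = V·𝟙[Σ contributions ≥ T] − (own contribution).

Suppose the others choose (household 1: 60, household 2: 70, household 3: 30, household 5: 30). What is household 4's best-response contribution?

Others' total = 190 ≥ 100; contributing adds cost 50 for no extra benefit.
Best response: 0.

0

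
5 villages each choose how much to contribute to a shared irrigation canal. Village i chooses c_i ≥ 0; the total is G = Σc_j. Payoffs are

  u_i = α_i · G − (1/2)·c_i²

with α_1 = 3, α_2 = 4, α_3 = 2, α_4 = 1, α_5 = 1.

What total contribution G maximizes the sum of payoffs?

Planner FOC: ∂(Σu_j)/∂c_i = (Σα_j) − c_i = 0, so c_i^SO = Σα_j = 11 for every i; G^SO = 55.

55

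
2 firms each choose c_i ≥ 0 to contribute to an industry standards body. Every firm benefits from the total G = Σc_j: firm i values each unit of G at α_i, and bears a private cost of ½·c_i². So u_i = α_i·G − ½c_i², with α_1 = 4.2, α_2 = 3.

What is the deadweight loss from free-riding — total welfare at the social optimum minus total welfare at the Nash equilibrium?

13.32

Firm i's FOC: ∂u_i/∂c_i = α_i − c_i = 0, so c_i* = α_i.
NE contributions = (4.2, 3); G = 7.2.
W^NE = (Σα)·G − ½Σα_i² = 7.2² − ½·26.64 = 38.52.
Planner sets c_i = Σα_j = 7.2 for every i, so G^SO = 2·7.2 = 14.4.
W^SO = (Σα)·G^SO − ½·2·(Σα)² = (2/2)·7.2² = 51.84.
Deadweight loss = W^SO − W^NE = 13.32.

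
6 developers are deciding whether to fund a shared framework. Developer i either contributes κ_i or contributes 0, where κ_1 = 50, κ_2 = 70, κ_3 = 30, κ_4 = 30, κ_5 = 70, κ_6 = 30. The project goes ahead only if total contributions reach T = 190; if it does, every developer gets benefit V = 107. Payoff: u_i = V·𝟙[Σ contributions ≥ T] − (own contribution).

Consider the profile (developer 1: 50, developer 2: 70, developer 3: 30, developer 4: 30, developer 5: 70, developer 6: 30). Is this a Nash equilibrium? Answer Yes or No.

Total = 280 ≥ 190: provided.
Developer 1 (pledges 50, payoff 57): dropping to 0 → total 230, payoff 107. Profitable deviation.

No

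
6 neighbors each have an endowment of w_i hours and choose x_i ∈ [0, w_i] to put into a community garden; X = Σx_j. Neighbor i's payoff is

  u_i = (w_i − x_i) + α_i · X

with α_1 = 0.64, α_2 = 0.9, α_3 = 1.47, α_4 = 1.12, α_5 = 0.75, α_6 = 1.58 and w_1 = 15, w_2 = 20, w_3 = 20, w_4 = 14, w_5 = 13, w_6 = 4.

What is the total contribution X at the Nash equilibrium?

∂u_i/∂x_i = α_i − 1, so neighbor i contributes w_i if α_i > 1, else 0.
α_i > 1 for i ∈ {3, 4, 6}; NE contributions (0, 0, 20, 14, 0, 4), X = 38.

38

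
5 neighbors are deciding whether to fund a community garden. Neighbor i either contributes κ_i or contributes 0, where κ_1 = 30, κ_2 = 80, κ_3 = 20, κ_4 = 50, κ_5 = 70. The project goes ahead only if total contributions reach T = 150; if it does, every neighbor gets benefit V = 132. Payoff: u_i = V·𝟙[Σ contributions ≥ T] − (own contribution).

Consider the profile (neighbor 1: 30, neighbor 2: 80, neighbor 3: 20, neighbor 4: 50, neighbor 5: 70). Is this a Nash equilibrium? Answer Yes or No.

Total = 250 ≥ 150: provided.
Neighbor 1 (pledges 30, payoff 102): dropping to 0 → total 220, payoff 132. Profitable deviation.

No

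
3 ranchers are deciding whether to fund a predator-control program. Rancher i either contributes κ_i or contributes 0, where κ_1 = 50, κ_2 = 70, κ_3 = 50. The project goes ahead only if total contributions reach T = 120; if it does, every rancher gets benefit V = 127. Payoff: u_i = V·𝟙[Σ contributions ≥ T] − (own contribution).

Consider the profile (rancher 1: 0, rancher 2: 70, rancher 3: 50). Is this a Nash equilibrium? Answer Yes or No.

Yes

Total = 120 ≥ 120: provided.
Rancher 1 (pledges 0, payoff 127): pledging 50 → total 170, payoff 77. No gain.
Rancher 2 (pledges 70, payoff 57): dropping to 0 → total 50, payoff 0. No gain.
Rancher 3 (pledges 50, payoff 77): dropping to 0 → total 70, payoff 0. No gain.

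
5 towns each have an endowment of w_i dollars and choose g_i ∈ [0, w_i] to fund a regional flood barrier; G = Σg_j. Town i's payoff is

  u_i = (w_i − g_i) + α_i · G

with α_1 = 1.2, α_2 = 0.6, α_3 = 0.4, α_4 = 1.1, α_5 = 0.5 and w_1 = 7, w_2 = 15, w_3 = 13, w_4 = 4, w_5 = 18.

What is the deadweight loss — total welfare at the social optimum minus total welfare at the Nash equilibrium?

128.8

∂u_i/∂g_i = α_i − 1, so town i contributes w_i if α_i > 1, else 0.
α_i > 1 for i ∈ {1, 4}; NE contributions (7, 0, 0, 4, 0), G = 11.
W^NE = Σw_i − G^NE + (Σα_i)·G^NE = 57 + 2.8·11 = 87.8.
Planner: ∂(Σu_j)/∂g_i = Σα_j − 1 = 2.8 > 0, so everyone contributes w_i; G^SO = 57, W^SO = 57 + 2.8·57 = 216.6.
Deadweight loss = 128.8.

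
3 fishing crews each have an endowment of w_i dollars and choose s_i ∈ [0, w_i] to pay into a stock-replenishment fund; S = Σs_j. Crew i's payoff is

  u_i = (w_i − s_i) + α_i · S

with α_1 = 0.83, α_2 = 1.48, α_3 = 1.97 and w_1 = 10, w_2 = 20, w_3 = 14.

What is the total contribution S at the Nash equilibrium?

∂u_i/∂s_i = α_i − 1, so crew i contributes w_i if α_i > 1, else 0.
α_i > 1 for i ∈ {2, 3}; NE contributions (0, 20, 14), S = 34.

34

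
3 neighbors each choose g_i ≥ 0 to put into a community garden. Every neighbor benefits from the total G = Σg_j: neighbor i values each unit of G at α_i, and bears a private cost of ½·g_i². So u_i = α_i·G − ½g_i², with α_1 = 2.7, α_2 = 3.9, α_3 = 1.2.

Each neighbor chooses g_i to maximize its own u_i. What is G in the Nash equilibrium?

7.8

Neighbor i's FOC: ∂u_i/∂g_i = α_i − g_i = 0, so g_i* = α_i.
NE contributions = (2.7, 3.9, 1.2); G = 7.8.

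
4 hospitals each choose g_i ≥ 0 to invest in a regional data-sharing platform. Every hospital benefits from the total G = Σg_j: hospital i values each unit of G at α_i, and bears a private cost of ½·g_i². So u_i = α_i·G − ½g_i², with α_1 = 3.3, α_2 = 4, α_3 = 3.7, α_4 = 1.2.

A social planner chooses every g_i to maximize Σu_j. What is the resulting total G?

Planner FOC: ∂(Σu_j)/∂g_i = (Σα_j) − g_i = 0, so g_i^SO = Σα_j = 12.2 for every i; G^SO = 48.8.

48.8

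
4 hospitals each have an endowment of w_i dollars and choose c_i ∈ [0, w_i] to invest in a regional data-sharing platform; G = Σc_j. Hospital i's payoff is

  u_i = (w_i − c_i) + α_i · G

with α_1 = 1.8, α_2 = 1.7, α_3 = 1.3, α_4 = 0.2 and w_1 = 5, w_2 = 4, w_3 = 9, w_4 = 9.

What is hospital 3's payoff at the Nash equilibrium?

23.4

∂u_i/∂c_i = α_i − 1, so hospital i contributes w_i if α_i > 1, else 0.
α_i > 1 for i ∈ {1, 2, 3}; NE contributions (5, 4, 9, 0), G = 18.
u_3 = (9 − 9) + 1.3·18 = 23.4.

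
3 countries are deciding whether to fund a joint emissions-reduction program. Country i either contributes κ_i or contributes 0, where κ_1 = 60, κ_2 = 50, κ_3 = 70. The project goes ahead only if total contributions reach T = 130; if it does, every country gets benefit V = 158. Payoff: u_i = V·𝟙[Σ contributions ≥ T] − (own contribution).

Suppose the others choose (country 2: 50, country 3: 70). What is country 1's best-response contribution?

Others' total = 120. Contributing 60 brings total to 180 ≥ 130: gain V − κ_1 = 98.
Best response: 60.

60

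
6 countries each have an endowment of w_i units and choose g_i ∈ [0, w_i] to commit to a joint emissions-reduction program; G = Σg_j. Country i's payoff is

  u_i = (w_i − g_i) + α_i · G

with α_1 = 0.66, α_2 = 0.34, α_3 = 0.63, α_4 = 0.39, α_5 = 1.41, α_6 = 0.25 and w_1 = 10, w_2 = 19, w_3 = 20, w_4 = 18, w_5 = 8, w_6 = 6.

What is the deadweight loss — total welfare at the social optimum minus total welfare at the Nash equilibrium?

∂u_i/∂g_i = α_i − 1, so country i contributes w_i if α_i > 1, else 0.
α_i > 1 for i ∈ {5}; NE contributions (0, 0, 0, 0, 8, 0), G = 8.
W^NE = Σw_i − G^NE + (Σα_i)·G^NE = 81 + 2.68·8 = 102.44.
Planner: ∂(Σu_j)/∂g_i = Σα_j − 1 = 2.68 > 0, so everyone contributes w_i; G^SO = 81, W^SO = 81 + 2.68·81 = 298.08.
Deadweight loss = 195.64.

195.64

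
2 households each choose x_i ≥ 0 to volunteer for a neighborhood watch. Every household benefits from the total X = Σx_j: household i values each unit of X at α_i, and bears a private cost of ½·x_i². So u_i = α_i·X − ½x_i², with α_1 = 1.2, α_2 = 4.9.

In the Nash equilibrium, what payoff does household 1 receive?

Household i's FOC: ∂u_i/∂x_i = α_i − x_i = 0, so x_i* = α_i.
NE contributions = (1.2, 4.9); X = 6.1.
u_1 = α_1·X − ½·(x_1)² = 1.2·6.1 − ½·1.2² = 6.6.

6.6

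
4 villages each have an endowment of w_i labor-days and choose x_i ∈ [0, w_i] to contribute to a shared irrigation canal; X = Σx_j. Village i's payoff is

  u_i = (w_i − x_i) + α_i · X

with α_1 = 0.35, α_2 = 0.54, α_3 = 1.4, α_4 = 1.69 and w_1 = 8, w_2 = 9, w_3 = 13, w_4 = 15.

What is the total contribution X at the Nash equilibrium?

28

∂u_i/∂x_i = α_i − 1, so village i contributes w_i if α_i > 1, else 0.
α_i > 1 for i ∈ {3, 4}; NE contributions (0, 0, 13, 15), X = 28.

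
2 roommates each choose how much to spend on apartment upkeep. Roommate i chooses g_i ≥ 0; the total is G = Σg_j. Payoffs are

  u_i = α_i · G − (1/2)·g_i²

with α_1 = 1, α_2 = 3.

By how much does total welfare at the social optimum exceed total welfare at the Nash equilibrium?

5

Roommate i's FOC: ∂u_i/∂g_i = α_i − g_i = 0, so g_i* = α_i.
NE contributions = (1, 3); G = 4.
W^NE = (Σα)·G − ½Σα_i² = 4² − ½·10 = 11.
Planner sets g_i = Σα_j = 4 for every i, so G^SO = 2·4 = 8.
W^SO = (Σα)·G^SO − ½·2·(Σα)² = (2/2)·4² = 16.
Deadweight loss = W^SO − W^NE = 5.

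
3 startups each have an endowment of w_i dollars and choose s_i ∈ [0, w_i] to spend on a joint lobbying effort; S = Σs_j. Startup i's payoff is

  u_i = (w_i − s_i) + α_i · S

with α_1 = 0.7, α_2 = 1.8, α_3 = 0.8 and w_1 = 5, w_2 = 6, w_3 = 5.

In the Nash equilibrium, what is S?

6

∂u_i/∂s_i = α_i − 1, so startup i contributes w_i if α_i > 1, else 0.
α_i > 1 for i ∈ {2}; NE contributions (0, 6, 0), S = 6.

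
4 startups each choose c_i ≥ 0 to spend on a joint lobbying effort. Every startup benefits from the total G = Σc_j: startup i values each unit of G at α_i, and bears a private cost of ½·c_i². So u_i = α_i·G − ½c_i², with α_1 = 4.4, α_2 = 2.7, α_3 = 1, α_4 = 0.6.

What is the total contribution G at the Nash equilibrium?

Startup i's FOC: ∂u_i/∂c_i = α_i − c_i = 0, so c_i* = α_i.
NE contributions = (4.4, 2.7, 1, 0.6); G = 8.7.

8.7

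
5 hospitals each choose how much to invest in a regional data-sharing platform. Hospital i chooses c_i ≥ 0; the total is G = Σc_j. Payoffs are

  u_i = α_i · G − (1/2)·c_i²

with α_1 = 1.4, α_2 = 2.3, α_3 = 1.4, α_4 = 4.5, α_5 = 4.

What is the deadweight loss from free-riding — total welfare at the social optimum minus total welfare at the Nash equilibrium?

Hospital i's FOC: ∂u_i/∂c_i = α_i − c_i = 0, so c_i* = α_i.
NE contributions = (1.4, 2.3, 1.4, 4.5, 4); G = 13.6.
W^NE = (Σα)·G − ½Σα_i² = 13.6² − ½·45.46 = 162.23.
Planner sets c_i = Σα_j = 13.6 for every i, so G^SO = 5·13.6 = 68.
W^SO = (Σα)·G^SO − ½·5·(Σα)² = (5/2)·13.6² = 462.4.
Deadweight loss = W^SO − W^NE = 300.17.

300.17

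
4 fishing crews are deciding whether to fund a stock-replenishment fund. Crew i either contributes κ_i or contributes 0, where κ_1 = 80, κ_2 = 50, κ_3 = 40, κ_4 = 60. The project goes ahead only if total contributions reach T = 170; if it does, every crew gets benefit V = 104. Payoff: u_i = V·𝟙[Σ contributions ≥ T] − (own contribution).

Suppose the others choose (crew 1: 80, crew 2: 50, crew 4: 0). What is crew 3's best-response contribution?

40

Others' total = 130. Contributing 40 brings total to 170 ≥ 170: gain V − κ_3 = 64.
Best response: 40.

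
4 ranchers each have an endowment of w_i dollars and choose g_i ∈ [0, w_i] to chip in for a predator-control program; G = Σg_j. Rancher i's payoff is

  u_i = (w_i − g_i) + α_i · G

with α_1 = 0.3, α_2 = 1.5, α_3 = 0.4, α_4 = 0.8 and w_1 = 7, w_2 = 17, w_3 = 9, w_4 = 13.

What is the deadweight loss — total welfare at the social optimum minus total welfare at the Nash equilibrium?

∂u_i/∂g_i = α_i − 1, so rancher i contributes w_i if α_i > 1, else 0.
α_i > 1 for i ∈ {2}; NE contributions (0, 17, 0, 0), G = 17.
W^NE = Σw_i − G^NE + (Σα_i)·G^NE = 46 + 2·17 = 80.
Planner: ∂(Σu_j)/∂g_i = Σα_j − 1 = 2 > 0, so everyone contributes w_i; G^SO = 46, W^SO = 46 + 2·46 = 138.
Deadweight loss = 58.

58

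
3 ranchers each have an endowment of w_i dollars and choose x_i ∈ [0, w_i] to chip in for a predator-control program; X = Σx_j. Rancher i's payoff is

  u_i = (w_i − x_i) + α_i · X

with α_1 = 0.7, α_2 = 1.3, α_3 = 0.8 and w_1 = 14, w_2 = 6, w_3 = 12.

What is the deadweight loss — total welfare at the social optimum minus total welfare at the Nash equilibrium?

∂u_i/∂x_i = α_i − 1, so rancher i contributes w_i if α_i > 1, else 0.
α_i > 1 for i ∈ {2}; NE contributions (0, 6, 0), X = 6.
W^NE = Σw_i − X^NE + (Σα_i)·X^NE = 32 + 1.8·6 = 42.8.
Planner: ∂(Σu_j)/∂x_i = Σα_j − 1 = 1.8 > 0, so everyone contributes w_i; X^SO = 32, W^SO = 32 + 1.8·32 = 89.6.
Deadweight loss = 46.8.

46.8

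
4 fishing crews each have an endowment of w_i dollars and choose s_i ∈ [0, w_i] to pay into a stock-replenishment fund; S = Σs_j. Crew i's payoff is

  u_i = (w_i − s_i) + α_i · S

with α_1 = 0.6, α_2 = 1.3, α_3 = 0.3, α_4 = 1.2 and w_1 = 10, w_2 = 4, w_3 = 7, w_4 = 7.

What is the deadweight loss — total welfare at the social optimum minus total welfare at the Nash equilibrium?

40.8

∂u_i/∂s_i = α_i − 1, so crew i contributes w_i if α_i > 1, else 0.
α_i > 1 for i ∈ {2, 4}; NE contributions (0, 4, 0, 7), S = 11.
W^NE = Σw_i − S^NE + (Σα_i)·S^NE = 28 + 2.4·11 = 54.4.
Planner: ∂(Σu_j)/∂s_i = Σα_j − 1 = 2.4 > 0, so everyone contributes w_i; S^SO = 28, W^SO = 28 + 2.4·28 = 95.2.
Deadweight loss = 40.8.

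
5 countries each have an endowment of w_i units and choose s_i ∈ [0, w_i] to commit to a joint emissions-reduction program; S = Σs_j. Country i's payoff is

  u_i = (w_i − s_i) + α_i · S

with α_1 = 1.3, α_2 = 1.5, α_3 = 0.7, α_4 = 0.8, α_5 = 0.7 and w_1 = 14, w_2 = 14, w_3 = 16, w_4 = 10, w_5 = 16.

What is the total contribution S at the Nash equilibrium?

∂u_i/∂s_i = α_i − 1, so country i contributes w_i if α_i > 1, else 0.
α_i > 1 for i ∈ {1, 2}; NE contributions (14, 14, 0, 0, 0), S = 28.

28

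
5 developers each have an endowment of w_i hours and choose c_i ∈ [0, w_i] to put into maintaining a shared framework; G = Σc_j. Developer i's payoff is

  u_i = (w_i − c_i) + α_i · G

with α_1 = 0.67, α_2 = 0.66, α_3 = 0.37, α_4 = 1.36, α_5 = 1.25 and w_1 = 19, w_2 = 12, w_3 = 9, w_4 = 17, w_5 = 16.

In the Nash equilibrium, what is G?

∂u_i/∂c_i = α_i − 1, so developer i contributes w_i if α_i > 1, else 0.
α_i > 1 for i ∈ {4, 5}; NE contributions (0, 0, 0, 17, 16), G = 33.

33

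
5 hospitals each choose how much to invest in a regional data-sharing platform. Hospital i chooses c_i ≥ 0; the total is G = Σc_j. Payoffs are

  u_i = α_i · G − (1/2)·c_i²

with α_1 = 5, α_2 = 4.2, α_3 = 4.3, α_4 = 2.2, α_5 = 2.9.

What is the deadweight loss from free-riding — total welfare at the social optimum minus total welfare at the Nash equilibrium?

Hospital i's FOC: ∂u_i/∂c_i = α_i − c_i = 0, so c_i* = α_i.
NE contributions = (5, 4.2, 4.3, 2.2, 2.9); G = 18.6.
W^NE = (Σα)·G − ½Σα_i² = 18.6² − ½·74.38 = 308.77.
Planner sets c_i = Σα_j = 18.6 for every i, so G^SO = 5·18.6 = 93.
W^SO = (Σα)·G^SO − ½·5·(Σα)² = (5/2)·18.6² = 864.9.
Deadweight loss = W^SO − W^NE = 556.13.

556.13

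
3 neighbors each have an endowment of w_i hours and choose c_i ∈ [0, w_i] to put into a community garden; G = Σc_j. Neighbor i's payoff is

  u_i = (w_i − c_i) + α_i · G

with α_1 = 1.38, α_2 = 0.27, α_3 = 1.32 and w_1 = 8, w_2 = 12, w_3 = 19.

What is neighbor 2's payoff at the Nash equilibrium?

19.29

∂u_i/∂c_i = α_i − 1, so neighbor i contributes w_i if α_i > 1, else 0.
α_i > 1 for i ∈ {1, 3}; NE contributions (8, 0, 19), G = 27.
u_2 = (12 − 0) + 0.27·27 = 19.29.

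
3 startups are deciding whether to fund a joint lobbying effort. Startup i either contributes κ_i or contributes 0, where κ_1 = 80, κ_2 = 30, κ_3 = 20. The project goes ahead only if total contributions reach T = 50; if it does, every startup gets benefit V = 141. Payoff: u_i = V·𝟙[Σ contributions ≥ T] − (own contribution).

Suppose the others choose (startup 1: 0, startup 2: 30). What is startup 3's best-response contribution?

20

Others' total = 30. Contributing 20 brings total to 50 ≥ 50: gain V − κ_3 = 121.
Best response: 20.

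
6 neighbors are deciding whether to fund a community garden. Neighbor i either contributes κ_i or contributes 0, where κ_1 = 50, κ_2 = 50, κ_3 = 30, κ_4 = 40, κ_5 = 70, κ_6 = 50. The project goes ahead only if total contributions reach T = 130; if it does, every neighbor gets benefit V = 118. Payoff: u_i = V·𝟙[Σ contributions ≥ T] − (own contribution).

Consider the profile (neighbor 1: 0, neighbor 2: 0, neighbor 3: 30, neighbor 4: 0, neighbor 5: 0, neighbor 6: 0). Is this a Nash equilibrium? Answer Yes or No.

No

Total = 30 < 130: not provided.
Neighbor 1 (pledges 0, payoff 0): pledging 50 → total 80, payoff -50. No gain.
Neighbor 2 (pledges 0, payoff 0): pledging 50 → total 80, payoff -50. No gain.
Neighbor 3 (pledges 30, payoff -30): dropping to 0 → total 0, payoff 0. Profitable deviation.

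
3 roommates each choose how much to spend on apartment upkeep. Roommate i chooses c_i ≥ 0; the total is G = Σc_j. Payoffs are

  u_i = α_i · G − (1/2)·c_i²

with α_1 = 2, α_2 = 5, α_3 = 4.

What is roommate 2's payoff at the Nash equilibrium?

Roommate i's FOC: ∂u_i/∂c_i = α_i − c_i = 0, so c_i* = α_i.
NE contributions = (2, 5, 4); G = 11.
u_2 = α_2·G − ½·(c_2)² = 5·11 − ½·5² = 42.5.

42.5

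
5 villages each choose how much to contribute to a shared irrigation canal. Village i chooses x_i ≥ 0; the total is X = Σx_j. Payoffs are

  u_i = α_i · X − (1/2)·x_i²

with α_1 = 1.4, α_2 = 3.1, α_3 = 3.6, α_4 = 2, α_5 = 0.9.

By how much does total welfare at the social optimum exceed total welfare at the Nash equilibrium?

Village i's FOC: ∂u_i/∂x_i = α_i − x_i = 0, so x_i* = α_i.
NE contributions = (1.4, 3.1, 3.6, 2, 0.9); X = 11.
W^NE = (Σα)·X − ½Σα_i² = 11² − ½·29.34 = 106.33.
Planner sets x_i = Σα_j = 11 for every i, so X^SO = 5·11 = 55.
W^SO = (Σα)·X^SO − ½·5·(Σα)² = (5/2)·11² = 302.5.
Deadweight loss = W^SO − W^NE = 196.17.

196.17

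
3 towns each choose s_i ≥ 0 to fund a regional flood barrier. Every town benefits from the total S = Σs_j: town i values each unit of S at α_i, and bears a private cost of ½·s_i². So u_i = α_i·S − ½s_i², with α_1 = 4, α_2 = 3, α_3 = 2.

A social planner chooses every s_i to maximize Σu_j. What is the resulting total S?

Planner FOC: ∂(Σu_j)/∂s_i = (Σα_j) − s_i = 0, so s_i^SO = Σα_j = 9 for every i; S^SO = 27.

27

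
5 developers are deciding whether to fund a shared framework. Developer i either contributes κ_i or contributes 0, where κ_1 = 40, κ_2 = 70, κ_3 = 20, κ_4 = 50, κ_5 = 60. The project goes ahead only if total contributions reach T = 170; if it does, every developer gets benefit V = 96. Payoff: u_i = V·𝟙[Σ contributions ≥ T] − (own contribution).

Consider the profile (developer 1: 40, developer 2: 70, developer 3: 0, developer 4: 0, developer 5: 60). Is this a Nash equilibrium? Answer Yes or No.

Total = 170 ≥ 170: provided.
Developer 1 (pledges 40, payoff 56): dropping to 0 → total 130, payoff 0. No gain.
Developer 2 (pledges 70, payoff 26): dropping to 0 → total 100, payoff 0. No gain.
Developer 3 (pledges 0, payoff 96): pledging 20 → total 190, payoff 76. No gain.
Developer 4 (pledges 0, payoff 96): pledging 50 → total 220, payoff 46. No gain.
Developer 5 (pledges 60, payoff 36): dropping to 0 → total 110, payoff 0. No gain.

Yes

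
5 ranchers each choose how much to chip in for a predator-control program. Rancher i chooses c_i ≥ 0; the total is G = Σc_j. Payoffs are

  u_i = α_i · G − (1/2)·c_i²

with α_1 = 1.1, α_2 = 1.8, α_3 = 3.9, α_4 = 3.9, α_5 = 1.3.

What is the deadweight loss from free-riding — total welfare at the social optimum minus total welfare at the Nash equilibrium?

Rancher i's FOC: ∂u_i/∂c_i = α_i − c_i = 0, so c_i* = α_i.
NE contributions = (1.1, 1.8, 3.9, 3.9, 1.3); G = 12.
W^NE = (Σα)·G − ½Σα_i² = 12² − ½·36.56 = 125.72.
Planner sets c_i = Σα_j = 12 for every i, so G^SO = 5·12 = 60.
W^SO = (Σα)·G^SO − ½·5·(Σα)² = (5/2)·12² = 360.
Deadweight loss = W^SO − W^NE = 234.28.

234.28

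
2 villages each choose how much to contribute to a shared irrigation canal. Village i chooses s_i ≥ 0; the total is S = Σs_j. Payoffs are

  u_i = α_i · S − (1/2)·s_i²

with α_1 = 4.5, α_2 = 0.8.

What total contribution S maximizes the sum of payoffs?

10.6

Planner FOC: ∂(Σu_j)/∂s_i = (Σα_j) − s_i = 0, so s_i^SO = Σα_j = 5.3 for every i; S^SO = 10.6.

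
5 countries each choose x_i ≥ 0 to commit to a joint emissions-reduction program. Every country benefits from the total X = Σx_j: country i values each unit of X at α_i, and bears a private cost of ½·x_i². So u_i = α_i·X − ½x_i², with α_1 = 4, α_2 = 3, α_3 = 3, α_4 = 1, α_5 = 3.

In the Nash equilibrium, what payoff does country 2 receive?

Country i's FOC: ∂u_i/∂x_i = α_i − x_i = 0, so x_i* = α_i.
NE contributions = (4, 3, 3, 1, 3); X = 14.
u_2 = α_2·X − ½·(x_2)² = 3·14 − ½·3² = 37.5.

37.5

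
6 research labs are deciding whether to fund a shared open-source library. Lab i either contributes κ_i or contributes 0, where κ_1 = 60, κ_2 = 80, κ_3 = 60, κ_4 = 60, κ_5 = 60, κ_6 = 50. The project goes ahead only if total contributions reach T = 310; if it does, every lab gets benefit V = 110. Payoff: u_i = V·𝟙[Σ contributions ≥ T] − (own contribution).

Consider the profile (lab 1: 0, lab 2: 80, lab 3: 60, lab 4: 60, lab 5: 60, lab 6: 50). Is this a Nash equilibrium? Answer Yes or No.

Total = 310 ≥ 310: provided.
Lab 1 (pledges 0, payoff 110): pledging 60 → total 370, payoff 50. No gain.
Lab 2 (pledges 80, payoff 30): dropping to 0 → total 230, payoff 0. No gain.
Lab 3 (pledges 60, payoff 50): dropping to 0 → total 250, payoff 0. No gain.
Lab 4 (pledges 60, payoff 50): dropping to 0 → total 250, payoff 0. No gain.
Lab 5 (pledges 60, payoff 50): dropping to 0 → total 250, payoff 0. No gain.
Lab 6 (pledges 50, payoff 60): dropping to 0 → total 260, payoff 0. No gain.

Yes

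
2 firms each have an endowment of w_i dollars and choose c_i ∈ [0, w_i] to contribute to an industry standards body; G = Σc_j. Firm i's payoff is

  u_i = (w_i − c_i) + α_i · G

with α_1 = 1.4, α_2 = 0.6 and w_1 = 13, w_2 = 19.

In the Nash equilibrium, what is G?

13

∂u_i/∂c_i = α_i − 1, so firm i contributes w_i if α_i > 1, else 0.
α_i > 1 for i ∈ {1}; NE contributions (13, 0), G = 13.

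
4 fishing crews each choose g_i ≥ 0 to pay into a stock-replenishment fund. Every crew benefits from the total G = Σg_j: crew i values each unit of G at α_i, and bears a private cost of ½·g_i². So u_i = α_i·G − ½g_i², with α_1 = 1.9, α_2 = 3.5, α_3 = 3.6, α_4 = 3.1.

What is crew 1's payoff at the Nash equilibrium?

21.185

Crew i's FOC: ∂u_i/∂g_i = α_i − g_i = 0, so g_i* = α_i.
NE contributions = (1.9, 3.5, 3.6, 3.1); G = 12.1.
u_1 = α_1·G − ½·(g_1)² = 1.9·12.1 − ½·1.9² = 21.185.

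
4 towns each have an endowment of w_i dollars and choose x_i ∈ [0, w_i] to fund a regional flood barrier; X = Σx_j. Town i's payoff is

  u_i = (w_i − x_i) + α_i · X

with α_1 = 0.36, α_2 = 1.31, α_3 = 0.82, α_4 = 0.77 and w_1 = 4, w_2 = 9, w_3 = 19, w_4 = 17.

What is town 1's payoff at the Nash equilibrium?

7.24

∂u_i/∂x_i = α_i − 1, so town i contributes w_i if α_i > 1, else 0.
α_i > 1 for i ∈ {2}; NE contributions (0, 9, 0, 0), X = 9.
u_1 = (4 − 0) + 0.36·9 = 7.24.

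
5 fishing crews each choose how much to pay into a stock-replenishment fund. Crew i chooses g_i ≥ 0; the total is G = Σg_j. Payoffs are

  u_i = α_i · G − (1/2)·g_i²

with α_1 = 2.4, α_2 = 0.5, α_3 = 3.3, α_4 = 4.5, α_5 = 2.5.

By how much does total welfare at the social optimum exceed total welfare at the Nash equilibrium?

283.06

Crew i's FOC: ∂u_i/∂g_i = α_i − g_i = 0, so g_i* = α_i.
NE contributions = (2.4, 0.5, 3.3, 4.5, 2.5); G = 13.2.
W^NE = (Σα)·G − ½Σα_i² = 13.2² − ½·43.4 = 152.54.
Planner sets g_i = Σα_j = 13.2 for every i, so G^SO = 5·13.2 = 66.
W^SO = (Σα)·G^SO − ½·5·(Σα)² = (5/2)·13.2² = 435.6.
Deadweight loss = W^SO − W^NE = 283.06.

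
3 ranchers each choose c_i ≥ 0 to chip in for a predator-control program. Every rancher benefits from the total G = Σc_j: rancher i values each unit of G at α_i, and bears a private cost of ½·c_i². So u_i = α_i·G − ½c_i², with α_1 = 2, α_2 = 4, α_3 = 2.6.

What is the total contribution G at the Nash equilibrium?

Rancher i's FOC: ∂u_i/∂c_i = α_i − c_i = 0, so c_i* = α_i.
NE contributions = (2, 4, 2.6); G = 8.6.

8.6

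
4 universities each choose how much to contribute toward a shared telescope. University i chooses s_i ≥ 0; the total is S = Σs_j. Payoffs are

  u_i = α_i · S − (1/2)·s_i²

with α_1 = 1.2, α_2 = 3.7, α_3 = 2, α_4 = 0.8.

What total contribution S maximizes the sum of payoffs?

Planner FOC: ∂(Σu_j)/∂s_i = (Σα_j) − s_i = 0, so s_i^SO = Σα_j = 7.7 for every i; S^SO = 30.8.

30.8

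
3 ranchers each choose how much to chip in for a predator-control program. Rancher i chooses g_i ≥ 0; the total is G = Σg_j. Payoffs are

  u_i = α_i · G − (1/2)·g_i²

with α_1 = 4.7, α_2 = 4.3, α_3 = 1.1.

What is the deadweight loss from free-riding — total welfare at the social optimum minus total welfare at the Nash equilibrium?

71.9

Rancher i's FOC: ∂u_i/∂g_i = α_i − g_i = 0, so g_i* = α_i.
NE contributions = (4.7, 4.3, 1.1); G = 10.1.
W^NE = (Σα)·G − ½Σα_i² = 10.1² − ½·41.79 = 81.115.
Planner sets g_i = Σα_j = 10.1 for every i, so G^SO = 3·10.1 = 30.3.
W^SO = (Σα)·G^SO − ½·3·(Σα)² = (3/2)·10.1² = 153.015.
Deadweight loss = W^SO − W^NE = 71.9.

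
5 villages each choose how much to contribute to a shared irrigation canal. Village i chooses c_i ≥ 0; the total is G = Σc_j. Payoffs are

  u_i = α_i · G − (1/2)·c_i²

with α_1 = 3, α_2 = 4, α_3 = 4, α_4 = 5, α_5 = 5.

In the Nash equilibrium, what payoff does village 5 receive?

92.5

Village i's FOC: ∂u_i/∂c_i = α_i − c_i = 0, so c_i* = α_i.
NE contributions = (3, 4, 4, 5, 5); G = 21.
u_5 = α_5·G − ½·(c_5)² = 5·21 − ½·5² = 92.5.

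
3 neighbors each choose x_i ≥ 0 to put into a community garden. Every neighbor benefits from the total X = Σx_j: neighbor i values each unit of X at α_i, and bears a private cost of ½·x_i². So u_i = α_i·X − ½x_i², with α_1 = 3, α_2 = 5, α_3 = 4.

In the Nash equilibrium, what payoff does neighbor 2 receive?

Neighbor i's FOC: ∂u_i/∂x_i = α_i − x_i = 0, so x_i* = α_i.
NE contributions = (3, 5, 4); X = 12.
u_2 = α_2·X − ½·(x_2)² = 5·12 − ½·5² = 47.5.

47.5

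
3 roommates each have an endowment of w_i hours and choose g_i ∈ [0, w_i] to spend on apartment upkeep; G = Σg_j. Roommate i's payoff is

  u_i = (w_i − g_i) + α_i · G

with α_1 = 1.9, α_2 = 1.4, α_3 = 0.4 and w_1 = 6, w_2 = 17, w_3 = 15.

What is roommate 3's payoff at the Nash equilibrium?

∂u_i/∂g_i = α_i − 1, so roommate i contributes w_i if α_i > 1, else 0.
α_i > 1 for i ∈ {1, 2}; NE contributions (6, 17, 0), G = 23.
u_3 = (15 − 0) + 0.4·23 = 24.2.

24.2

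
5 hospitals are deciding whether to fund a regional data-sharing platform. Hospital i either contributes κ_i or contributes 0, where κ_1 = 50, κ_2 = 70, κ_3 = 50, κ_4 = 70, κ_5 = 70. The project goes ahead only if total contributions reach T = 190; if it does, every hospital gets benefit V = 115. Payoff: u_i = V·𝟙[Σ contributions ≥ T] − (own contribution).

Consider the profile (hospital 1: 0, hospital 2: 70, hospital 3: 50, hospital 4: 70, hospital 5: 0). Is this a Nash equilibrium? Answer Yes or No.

Total = 190 ≥ 190: provided.
Hospital 1 (pledges 0, payoff 115): pledging 50 → total 240, payoff 65. No gain.
Hospital 2 (pledges 70, payoff 45): dropping to 0 → total 120, payoff 0. No gain.
Hospital 3 (pledges 50, payoff 65): dropping to 0 → total 140, payoff 0. No gain.
Hospital 4 (pledges 70, payoff 45): dropping to 0 → total 120, payoff 0. No gain.
Hospital 5 (pledges 0, payoff 115): pledging 70 → total 260, payoff 45. No gain.

Yes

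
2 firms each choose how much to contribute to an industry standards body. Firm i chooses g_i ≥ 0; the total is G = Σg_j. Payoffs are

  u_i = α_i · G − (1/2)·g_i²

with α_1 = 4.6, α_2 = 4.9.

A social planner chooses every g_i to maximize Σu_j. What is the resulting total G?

19

Planner FOC: ∂(Σu_j)/∂g_i = (Σα_j) − g_i = 0, so g_i^SO = Σα_j = 9.5 for every i; G^SO = 19.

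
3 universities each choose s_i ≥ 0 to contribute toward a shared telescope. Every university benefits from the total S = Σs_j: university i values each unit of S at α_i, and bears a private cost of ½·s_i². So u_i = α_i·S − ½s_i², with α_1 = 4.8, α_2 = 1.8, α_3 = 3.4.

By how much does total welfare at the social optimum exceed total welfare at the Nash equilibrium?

68.92

University i's FOC: ∂u_i/∂s_i = α_i − s_i = 0, so s_i* = α_i.
NE contributions = (4.8, 1.8, 3.4); S = 10.
W^NE = (Σα)·S − ½Σα_i² = 10² − ½·37.84 = 81.08.
Planner sets s_i = Σα_j = 10 for every i, so S^SO = 3·10 = 30.
W^SO = (Σα)·S^SO − ½·3·(Σα)² = (3/2)·10² = 150.
Deadweight loss = W^SO − W^NE = 68.92.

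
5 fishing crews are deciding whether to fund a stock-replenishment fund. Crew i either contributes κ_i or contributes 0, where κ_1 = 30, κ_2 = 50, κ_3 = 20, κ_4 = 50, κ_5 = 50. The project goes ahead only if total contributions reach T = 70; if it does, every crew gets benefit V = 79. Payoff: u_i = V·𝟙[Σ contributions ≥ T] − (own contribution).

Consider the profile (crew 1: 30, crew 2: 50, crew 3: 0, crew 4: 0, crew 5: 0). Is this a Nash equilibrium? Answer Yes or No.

Yes

Total = 80 ≥ 70: provided.
Crew 1 (pledges 30, payoff 49): dropping to 0 → total 50, payoff 0. No gain.
Crew 2 (pledges 50, payoff 29): dropping to 0 → total 30, payoff 0. No gain.
Crew 3 (pledges 0, payoff 79): pledging 20 → total 100, payoff 59. No gain.
Crew 4 (pledges 0, payoff 79): pledging 50 → total 130, payoff 29. No gain.
Crew 5 (pledges 0, payoff 79): pledging 50 → total 130, payoff 29. No gain.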